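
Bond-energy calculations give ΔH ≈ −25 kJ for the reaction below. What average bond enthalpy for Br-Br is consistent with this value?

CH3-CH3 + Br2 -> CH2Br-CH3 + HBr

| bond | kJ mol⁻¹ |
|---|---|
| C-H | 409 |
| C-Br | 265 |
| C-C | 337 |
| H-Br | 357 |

D(Br-Br) ≈ 188 kJ/mol

Let D be the Br-Br bond energy.
Σ(broken) = 1×D + 1×337 + 6×409 = 2791 + D
Σ(formed) = 1×265 + 1×337 + 5×409 + 1×357 = 3004
ΔH = Σ(broken) − Σ(formed) = (2791 + D) − (3004) = −213 + D
Setting this equal to −25 kJ gives D = 188 kJ/mol.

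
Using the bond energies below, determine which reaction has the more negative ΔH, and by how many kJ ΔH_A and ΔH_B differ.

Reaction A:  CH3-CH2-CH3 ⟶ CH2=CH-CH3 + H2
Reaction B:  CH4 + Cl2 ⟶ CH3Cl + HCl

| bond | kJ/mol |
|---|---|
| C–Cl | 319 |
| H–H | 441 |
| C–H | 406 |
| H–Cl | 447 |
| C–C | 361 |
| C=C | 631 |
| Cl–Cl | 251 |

Reaction B, by 210 kJ

Reaction A:
  Bonds broken (reactants):
    C–C: 2 × 361 = 722
    C–H: 8 × 406 = 3248
    Σ(broken) = 3970 kJ
  Bonds formed (products):
    C–C: 1 × 361 = 361
    C–H: 6 × 406 = 2436
    C=C: 1 × 631 = 631
    H–H: 1 × 441 = 441
    Σ(formed) = 3869 kJ
  ΔH_A = 3970 − 3869 = +101 kJ
Reaction B:
  Bonds broken (reactants):
    C–H: 4 × 406 = 1624
    Cl–Cl: 1 × 251 = 251
    Σ(broken) = 1875 kJ
  Bonds formed (products):
    C–Cl: 1 × 319 = 319
    C–H: 3 × 406 = 1218
    H–Cl: 1 × 447 = 447
    Σ(formed) = 1984 kJ
  ΔH_B = 1875 − 1984 = −109 kJ
ΔH_A − ΔH_B = +210 kJ, so reaction B has the more negative ΔH; |ΔH_A − ΔH_B| = 210 kJ.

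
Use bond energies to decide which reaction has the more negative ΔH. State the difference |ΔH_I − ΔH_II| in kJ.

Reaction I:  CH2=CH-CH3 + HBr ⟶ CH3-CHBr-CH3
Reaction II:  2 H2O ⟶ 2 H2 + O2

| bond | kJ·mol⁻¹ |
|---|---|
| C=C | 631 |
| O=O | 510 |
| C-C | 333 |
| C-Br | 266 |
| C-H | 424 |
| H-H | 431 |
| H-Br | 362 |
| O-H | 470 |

Reaction I:
  Bonds broken (reactants):
    C-C: 1 × 333 = 333
    C-H: 6 × 424 = 2544
    C=C: 1 × 631 = 631
    H-Br: 1 × 362 = 362
    Σ(broken) = 3870 kJ
  Bonds formed (products):
    C-Br: 1 × 266 = 266
    C-C: 2 × 333 = 666
    C-H: 7 × 424 = 2968
    Σ(formed) = 3900 kJ
  ΔH_I = 3870 − 3900 = −30 kJ
Reaction II:
  Bonds broken (reactants):
    O-H: 4 × 470 = 1880
    Σ(broken) = 1880 kJ
  Bonds formed (products):
    H-H: 2 × 431 = 862
    O=O: 1 × 510 = 510
    Σ(formed) = 1372 kJ
  ΔH_II = 1880 − 1372 = +508 kJ
ΔH_I − ΔH_II = −538 kJ, so reaction I has the more negative ΔH; |ΔH_I − ΔH_II| = 538 kJ.

Reaction I, by 538 kJ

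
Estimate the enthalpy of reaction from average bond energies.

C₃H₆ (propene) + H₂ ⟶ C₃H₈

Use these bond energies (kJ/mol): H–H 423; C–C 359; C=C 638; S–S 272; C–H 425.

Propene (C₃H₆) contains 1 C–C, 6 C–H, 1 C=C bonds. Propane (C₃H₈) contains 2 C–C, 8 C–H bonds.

Bonds broken (reactants):
  C–C: 1 × 359 = 359
  C–H: 6 × 425 = 2550
  C=C: 1 × 638 = 638
  H–H: 1 × 423 = 423
  Σ(broken) = 3970 kJ
Bonds formed (products):
  C–C: 2 × 359 = 718
  C–H: 8 × 425 = 3400
  Σ(formed) = 4118 kJ
ΔH = Σ(broken) − Σ(formed) = 3970 − 4118 = −148 kJ

ΔH ≈ −148 kJ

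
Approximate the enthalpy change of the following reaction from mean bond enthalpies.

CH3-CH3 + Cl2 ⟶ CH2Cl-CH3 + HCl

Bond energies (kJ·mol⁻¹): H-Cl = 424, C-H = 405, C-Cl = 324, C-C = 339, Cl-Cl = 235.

Bonds broken (reactants):
  C-C: 1 × 339 = 339
  C-H: 6 × 405 = 2430
  Cl-Cl: 1 × 235 = 235
  Σ(broken) = 3004 kJ
Bonds formed (products):
  C-C: 1 × 339 = 339
  C-Cl: 1 × 324 = 324
  C-H: 5 × 405 = 2025
  H-Cl: 1 × 424 = 424
  Σ(formed) = 3112 kJ
ΔH = Σ(broken) − Σ(formed) = 3004 − 3112 = −108 kJ

ΔH ≈ −108 kJ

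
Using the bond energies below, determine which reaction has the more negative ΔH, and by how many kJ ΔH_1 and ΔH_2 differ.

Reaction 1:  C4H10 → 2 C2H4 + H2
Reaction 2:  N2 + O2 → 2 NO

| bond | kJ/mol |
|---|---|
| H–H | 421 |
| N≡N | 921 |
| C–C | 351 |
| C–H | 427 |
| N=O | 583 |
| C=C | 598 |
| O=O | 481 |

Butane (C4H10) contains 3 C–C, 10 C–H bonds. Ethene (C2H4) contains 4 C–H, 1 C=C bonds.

Reaction 1:
  Bonds broken (reactants):
    C–C: 3 × 351 = 1053
    C–H: 10 × 427 = 4270
    Σ(broken) = 5323 kJ
  Bonds formed (products):
    C–H: 8 × 427 = 3416
    C=C: 2 × 598 = 1196
    H–H: 1 × 421 = 421
    Σ(formed) = 5033 kJ
  ΔH_1 = 5323 − 5033 = +290 kJ
Reaction 2:
  Bonds broken (reactants):
    N≡N: 1 × 921 = 921
    O=O: 1 × 481 = 481
    Σ(broken) = 1402 kJ
  Bonds formed (products):
    N=O: 2 × 583 = 1166
    Σ(formed) = 1166 kJ
  ΔH_2 = 1402 − 1166 = +236 kJ
ΔH_1 − ΔH_2 = +54 kJ, so reaction 2 has the more negative ΔH; |ΔH_1 − ΔH_2| = 54 kJ.

Reaction 2, by 54 kJ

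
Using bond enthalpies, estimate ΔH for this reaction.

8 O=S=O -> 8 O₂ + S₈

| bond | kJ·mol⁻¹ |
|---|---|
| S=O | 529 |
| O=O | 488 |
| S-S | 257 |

Bonds broken (reactants):
  S=O: 16 × 529 = 8464
  Σ(broken) = 8464 kJ
Bonds formed (products):
  O=O: 8 × 488 = 3904
  S-S: 8 × 257 = 2056
  Σ(formed) = 5960 kJ
ΔH = Σ(broken) − Σ(formed) = 8464 − 5960 = +2504 kJ

ΔH ≈ +2504 kJ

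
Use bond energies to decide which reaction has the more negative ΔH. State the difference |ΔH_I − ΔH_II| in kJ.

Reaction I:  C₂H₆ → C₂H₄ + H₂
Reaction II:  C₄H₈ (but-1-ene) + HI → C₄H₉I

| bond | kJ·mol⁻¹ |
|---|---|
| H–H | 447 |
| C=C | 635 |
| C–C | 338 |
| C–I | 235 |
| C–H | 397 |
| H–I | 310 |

Reaction I:
  Bonds broken (reactants):
    C–C: 1 × 338 = 338
    C–H: 6 × 397 = 2382
    Σ(broken) = 2720 kJ
  Bonds formed (products):
    C–H: 4 × 397 = 1588
    C=C: 1 × 635 = 635
    H–H: 1 × 447 = 447
    Σ(formed) = 2670 kJ
  ΔH_I = 2720 − 2670 = +50 kJ
Reaction II:
  Bonds broken (reactants):
    C–C: 2 × 338 = 676
    C–H: 8 × 397 = 3176
    C=C: 1 × 635 = 635
    H–I: 1 × 310 = 310
    Σ(broken) = 4797 kJ
  Bonds formed (products):
    C–C: 3 × 338 = 1014
    C–H: 9 × 397 = 3573
    C–I: 1 × 235 = 235
    Σ(formed) = 4822 kJ
  ΔH_II = 4797 − 4822 = −25 kJ
ΔH_I − ΔH_II = +75 kJ, so reaction II has the more negative ΔH; |ΔH_I − ΔH_II| = 75 kJ.

Reaction II, by 75 kJ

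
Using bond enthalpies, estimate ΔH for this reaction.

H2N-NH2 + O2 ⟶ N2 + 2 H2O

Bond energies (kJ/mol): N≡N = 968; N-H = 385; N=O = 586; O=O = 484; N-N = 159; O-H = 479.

ΔH ≈ −701 kJ

Bonds broken (reactants):
  N-H: 4 × 385 = 1540
  N-N: 1 × 159 = 159
  O=O: 1 × 484 = 484
  Σ(broken) = 2183 kJ
Bonds formed (products):
  N≡N: 1 × 968 = 968
  O-H: 4 × 479 = 1916
  Σ(formed) = 2884 kJ
ΔH = Σ(broken) − Σ(formed) = 2183 − 2884 = −701 kJ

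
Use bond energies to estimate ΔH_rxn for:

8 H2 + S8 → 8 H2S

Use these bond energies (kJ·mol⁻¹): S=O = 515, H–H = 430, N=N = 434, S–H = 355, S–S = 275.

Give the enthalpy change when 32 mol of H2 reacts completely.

ΔH = −160 kJ

Bonds broken (reactants):
  H–H: 8 × 430 = 3440
  S–S: 8 × 275 = 2200
  Σ(broken) = 5640 kJ
Bonds formed (products):
  S–H: 16 × 355 = 5680
  Σ(formed) = 5680 kJ
ΔH = Σ(broken) − Σ(formed) = 5640 − 5680 = −40 kJ
For 4× the reaction as written: 4 × (−40) = −160 kJ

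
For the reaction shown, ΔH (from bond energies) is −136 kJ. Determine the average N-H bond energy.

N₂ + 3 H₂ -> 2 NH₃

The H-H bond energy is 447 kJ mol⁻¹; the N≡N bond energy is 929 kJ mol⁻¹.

D(N-H) ≈ 401 kJ/mol

Let D be the N-H bond energy.
Σ(broken) = 3×447 + 1×929 = 2270
Σ(formed) = 6×D = 6D
ΔH = Σ(broken) − Σ(formed) = (2270) − (6D) = +2270 − 6D
Setting this equal to −136 kJ gives 6D = 2406, so D = 401 kJ/mol.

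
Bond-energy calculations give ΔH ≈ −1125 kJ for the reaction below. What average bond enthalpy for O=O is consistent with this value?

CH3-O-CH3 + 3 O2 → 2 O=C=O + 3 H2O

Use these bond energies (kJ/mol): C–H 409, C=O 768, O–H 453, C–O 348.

D(O=O) ≈ 505 kJ/mol

Let D be the O=O bond energy.
Σ(broken) = 6×409 + 2×348 + 3×D = 3150 + 3D
Σ(formed) = 4×768 + 6×453 = 5790
ΔH = Σ(broken) − Σ(formed) = (3150 + 3D) − (5790) = −2640 + 3D
Setting this equal to −1125 kJ gives 3D = 1515, so D = 505 kJ/mol.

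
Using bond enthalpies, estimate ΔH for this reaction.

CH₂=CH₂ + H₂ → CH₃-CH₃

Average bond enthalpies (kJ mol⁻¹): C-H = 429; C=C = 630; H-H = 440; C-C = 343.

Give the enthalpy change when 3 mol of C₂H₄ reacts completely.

Bonds broken (reactants):
  C-H: 4 × 429 = 1716
  C=C: 1 × 630 = 630
  H-H: 1 × 440 = 440
  Σ(broken) = 2786 kJ
Bonds formed (products):
  C-C: 1 × 343 = 343
  C-H: 6 × 429 = 2574
  Σ(formed) = 2917 kJ
ΔH = Σ(broken) − Σ(formed) = 2786 − 2917 = −131 kJ
For 3× the reaction as written: 3 × (−131) = −393 kJ

ΔH = −393 kJ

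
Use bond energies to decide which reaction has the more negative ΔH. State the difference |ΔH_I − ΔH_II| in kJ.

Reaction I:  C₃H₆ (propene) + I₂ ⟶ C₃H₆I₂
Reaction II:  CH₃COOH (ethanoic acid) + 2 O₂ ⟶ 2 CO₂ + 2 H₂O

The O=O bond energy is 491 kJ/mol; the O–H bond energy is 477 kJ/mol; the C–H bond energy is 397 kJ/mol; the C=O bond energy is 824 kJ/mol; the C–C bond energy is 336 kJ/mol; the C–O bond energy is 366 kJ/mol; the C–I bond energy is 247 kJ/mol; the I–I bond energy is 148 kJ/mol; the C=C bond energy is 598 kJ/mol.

Reaction II, by 944 kJ

Reaction I:
  Bonds broken (reactants):
    C–C: 1 × 336 = 336
    C–H: 6 × 397 = 2382
    C=C: 1 × 598 = 598
    I–I: 1 × 148 = 148
    Σ(broken) = 3464 kJ
  Bonds formed (products):
    C–C: 2 × 336 = 672
    C–H: 6 × 397 = 2382
    C–I: 2 × 247 = 494
    Σ(formed) = 3548 kJ
  ΔH_I = 3464 − 3548 = −84 kJ
Reaction II:
  Bonds broken (reactants):
    C–C: 1 × 336 = 336
    C–H: 3 × 397 = 1191
    C–O: 1 × 366 = 366
    C=O: 1 × 824 = 824
    O–H: 1 × 477 = 477
    O=O: 2 × 491 = 982
    Σ(broken) = 4176 kJ
  Bonds formed (products):
    C=O: 4 × 824 = 3296
    O–H: 4 × 477 = 1908
    Σ(formed) = 5204 kJ
  ΔH_II = 4176 − 5204 = −1028 kJ
ΔH_I − ΔH_II = +944 kJ, so reaction II has the more negative ΔH; |ΔH_I − ΔH_II| = 944 kJ.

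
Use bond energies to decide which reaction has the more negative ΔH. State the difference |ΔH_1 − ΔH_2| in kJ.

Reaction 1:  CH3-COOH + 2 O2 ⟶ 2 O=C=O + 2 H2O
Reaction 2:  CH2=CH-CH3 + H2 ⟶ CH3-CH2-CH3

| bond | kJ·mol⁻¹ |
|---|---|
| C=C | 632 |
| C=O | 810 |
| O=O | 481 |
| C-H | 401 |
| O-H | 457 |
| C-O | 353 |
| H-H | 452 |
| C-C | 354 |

Reaction 1:
  Bonds broken (reactants):
    C-C: 1 × 354 = 354
    C-H: 3 × 401 = 1203
    C-O: 1 × 353 = 353
    C=O: 1 × 810 = 810
    O-H: 1 × 457 = 457
    O=O: 2 × 481 = 962
    Σ(broken) = 4139 kJ
  Bonds formed (products):
    C=O: 4 × 810 = 3240
    O-H: 4 × 457 = 1828
    Σ(formed) = 5068 kJ
  ΔH_1 = 4139 − 5068 = −929 kJ
Reaction 2:
  Bonds broken (reactants):
    C-C: 1 × 354 = 354
    C-H: 6 × 401 = 2406
    C=C: 1 × 632 = 632
    H-H: 1 × 452 = 452
    Σ(broken) = 3844 kJ
  Bonds formed (products):
    C-C: 2 × 354 = 708
    C-H: 8 × 401 = 3208
    Σ(formed) = 3916 kJ
  ΔH_2 = 3844 − 3916 = −72 kJ
ΔH_1 − ΔH_2 = −857 kJ, so reaction 1 has the more negative ΔH; |ΔH_1 − ΔH_2| = 857 kJ.

Reaction 1, by 857 kJ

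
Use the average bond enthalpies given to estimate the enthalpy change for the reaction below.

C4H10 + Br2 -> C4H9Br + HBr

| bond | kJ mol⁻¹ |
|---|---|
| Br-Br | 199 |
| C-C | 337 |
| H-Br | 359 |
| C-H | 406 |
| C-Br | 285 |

Bonds broken (reactants):
  Br-Br: 1 × 199 = 199
  C-C: 3 × 337 = 1011
  C-H: 10 × 406 = 4060
  Σ(broken) = 5270 kJ
Bonds formed (products):
  C-Br: 1 × 285 = 285
  C-C: 3 × 337 = 1011
  C-H: 9 × 406 = 3654
  H-Br: 1 × 359 = 359
  Σ(formed) = 5309 kJ
ΔH = Σ(broken) − Σ(formed) = 5270 − 5309 = −39 kJ

ΔH ≈ −39 kJ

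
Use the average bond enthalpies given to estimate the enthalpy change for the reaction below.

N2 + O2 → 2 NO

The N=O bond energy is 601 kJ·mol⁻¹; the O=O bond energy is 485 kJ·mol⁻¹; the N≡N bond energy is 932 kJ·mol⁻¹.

Bonds broken (reactants):
  N≡N: 1 × 932 = 932
  O=O: 1 × 485 = 485
  Σ(broken) = 1417 kJ
Bonds formed (products):
  N=O: 2 × 601 = 1202
  Σ(formed) = 1202 kJ
ΔH = Σ(broken) − Σ(formed) = 1417 − 1202 = +215 kJ

ΔH ≈ +215 kJ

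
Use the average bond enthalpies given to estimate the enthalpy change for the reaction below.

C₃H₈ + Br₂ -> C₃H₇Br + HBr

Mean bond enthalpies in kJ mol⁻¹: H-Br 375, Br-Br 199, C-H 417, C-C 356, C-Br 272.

Bonds broken (reactants):
  Br-Br: 1 × 199 = 199
  C-C: 2 × 356 = 712
  C-H: 8 × 417 = 3336
  Σ(broken) = 4247 kJ
Bonds formed (products):
  C-Br: 1 × 272 = 272
  C-C: 2 × 356 = 712
  C-H: 7 × 417 = 2919
  H-Br: 1 × 375 = 375
  Σ(formed) = 4278 kJ
ΔH = Σ(broken) − Σ(formed) = 4247 − 4278 = −31 kJ

ΔH ≈ −31 kJ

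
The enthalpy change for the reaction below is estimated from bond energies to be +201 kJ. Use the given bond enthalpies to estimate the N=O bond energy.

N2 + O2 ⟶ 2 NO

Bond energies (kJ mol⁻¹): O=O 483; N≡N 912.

Let D be the N=O bond energy.
Σ(broken) = 1×912 + 1×483 = 1395
Σ(formed) = 2×D = 2D
ΔH = Σ(broken) − Σ(formed) = (1395) − (2D) = +1395 − 2D
Setting this equal to +201 kJ gives 2D = 1194, so D = 597 kJ/mol.

D(N=O) ≈ 597 kJ/mol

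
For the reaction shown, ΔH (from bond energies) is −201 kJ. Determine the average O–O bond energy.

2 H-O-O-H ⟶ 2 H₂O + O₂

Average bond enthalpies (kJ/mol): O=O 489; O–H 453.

Let D be the O–O bond energy.
Σ(broken) = 4×453 + 2×D = 1812 + 2D
Σ(formed) = 4×453 + 1×489 = 2301
ΔH = Σ(broken) − Σ(formed) = (1812 + 2D) − (2301) = −489 + 2D
Setting this equal to −201 kJ gives 2D = 288, so D = 144 kJ/mol.

D(O–O) ≈ 144 kJ/mol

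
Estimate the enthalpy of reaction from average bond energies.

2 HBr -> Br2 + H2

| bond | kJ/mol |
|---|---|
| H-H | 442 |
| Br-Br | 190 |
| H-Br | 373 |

ΔH ≈ +114 kJ

Bonds broken (reactants):
  H-Br: 2 × 373 = 746
  Σ(broken) = 746 kJ
Bonds formed (products):
  Br-Br: 1 × 190 = 190
  H-H: 1 × 442 = 442
  Σ(formed) = 632 kJ
ΔH = Σ(broken) − Σ(formed) = 746 − 632 = +114 kJ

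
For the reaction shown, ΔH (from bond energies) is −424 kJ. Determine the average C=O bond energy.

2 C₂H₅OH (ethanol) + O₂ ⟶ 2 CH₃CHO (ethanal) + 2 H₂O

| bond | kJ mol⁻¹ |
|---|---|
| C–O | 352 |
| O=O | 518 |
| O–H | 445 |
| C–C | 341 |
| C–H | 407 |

D(C=O) ≈ 785 kJ/mol

Let D be the C=O bond energy.
Σ(broken) = 2×341 + 10×407 + 2×352 + 2×445 + 1×518 = 6864
Σ(formed) = 2×341 + 8×407 + 2×D + 4×445 = 5718 + 2D
ΔH = Σ(broken) − Σ(formed) = (6864) − (5718 + 2D) = +1146 − 2D
Setting this equal to −424 kJ gives 2D = 1570, so D = 785 kJ/mol.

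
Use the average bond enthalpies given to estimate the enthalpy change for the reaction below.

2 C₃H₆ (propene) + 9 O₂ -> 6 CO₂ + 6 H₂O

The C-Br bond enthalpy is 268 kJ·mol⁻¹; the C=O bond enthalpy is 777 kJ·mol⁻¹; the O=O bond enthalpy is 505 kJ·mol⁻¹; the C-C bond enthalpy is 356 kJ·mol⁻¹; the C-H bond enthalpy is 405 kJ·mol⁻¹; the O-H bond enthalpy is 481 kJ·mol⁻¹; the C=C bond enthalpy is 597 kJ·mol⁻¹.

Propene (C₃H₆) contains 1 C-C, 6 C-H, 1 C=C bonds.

ΔH ≈ −3785 kJ

Bonds broken (reactants):
  C-C: 2 × 356 = 712
  C-H: 12 × 405 = 4860
  C=C: 2 × 597 = 1194
  O=O: 9 × 505 = 4545
  Σ(broken) = 11311 kJ
Bonds formed (products):
  C=O: 12 × 777 = 9324
  O-H: 12 × 481 = 5772
  Σ(formed) = 15096 kJ
ΔH = Σ(broken) − Σ(formed) = 11311 − 15096 = −3785 kJ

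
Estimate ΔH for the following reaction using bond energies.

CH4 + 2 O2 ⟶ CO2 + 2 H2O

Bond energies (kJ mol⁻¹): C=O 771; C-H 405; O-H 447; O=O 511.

ΔH ≈ −688 kJ

Bonds broken (reactants):
  C-H: 4 × 405 = 1620
  O=O: 2 × 511 = 1022
  Σ(broken) = 2642 kJ
Bonds formed (products):
  C=O: 2 × 771 = 1542
  O-H: 4 × 447 = 1788
  Σ(formed) = 3330 kJ
ΔH = Σ(broken) − Σ(formed) = 2642 − 3330 = −688 kJ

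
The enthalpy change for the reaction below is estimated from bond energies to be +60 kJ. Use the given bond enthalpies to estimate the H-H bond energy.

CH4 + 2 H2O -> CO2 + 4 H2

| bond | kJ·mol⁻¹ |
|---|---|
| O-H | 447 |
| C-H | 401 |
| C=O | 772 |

D(H-H) ≈ 447 kJ/mol

Let D be the H-H bond energy.
Σ(broken) = 4×401 + 4×447 = 3392
Σ(formed) = 2×772 + 4×D = 1544 + 4D
ΔH = Σ(broken) − Σ(formed) = (3392) − (1544 + 4D) = +1848 − 4D
Setting this equal to +60 kJ gives 4D = 1788, so D = 447 kJ/mol.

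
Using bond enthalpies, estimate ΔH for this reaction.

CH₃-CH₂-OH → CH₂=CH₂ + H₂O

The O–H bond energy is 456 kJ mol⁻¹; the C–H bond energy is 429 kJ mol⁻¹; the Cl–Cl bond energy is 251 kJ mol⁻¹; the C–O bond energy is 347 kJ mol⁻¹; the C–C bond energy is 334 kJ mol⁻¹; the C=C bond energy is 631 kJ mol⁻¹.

Bonds broken (reactants):
  C–C: 1 × 334 = 334
  C–H: 5 × 429 = 2145
  C–O: 1 × 347 = 347
  O–H: 1 × 456 = 456
  Σ(broken) = 3282 kJ
Bonds formed (products):
  C–H: 4 × 429 = 1716
  C=C: 1 × 631 = 631
  O–H: 2 × 456 = 912
  Σ(formed) = 3259 kJ
ΔH = Σ(broken) − Σ(formed) = 3282 − 3259 = +23 kJ

ΔH ≈ +23 kJ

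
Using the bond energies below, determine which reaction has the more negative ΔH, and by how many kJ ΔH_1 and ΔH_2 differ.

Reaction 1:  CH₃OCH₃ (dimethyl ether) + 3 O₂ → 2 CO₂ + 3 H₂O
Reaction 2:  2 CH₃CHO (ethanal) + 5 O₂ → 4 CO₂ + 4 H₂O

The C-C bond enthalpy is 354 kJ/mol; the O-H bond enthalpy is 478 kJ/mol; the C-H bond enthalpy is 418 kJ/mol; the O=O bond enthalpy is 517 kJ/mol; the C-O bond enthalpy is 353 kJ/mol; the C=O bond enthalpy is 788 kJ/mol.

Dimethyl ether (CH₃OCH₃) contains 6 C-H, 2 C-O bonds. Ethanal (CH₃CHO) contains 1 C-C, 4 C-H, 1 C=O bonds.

Reaction 1:
  Bonds broken (reactants):
    C-H: 6 × 418 = 2508
    C-O: 2 × 353 = 706
    O=O: 3 × 517 = 1551
    Σ(broken) = 4765 kJ
  Bonds formed (products):
    C=O: 4 × 788 = 3152
    O-H: 6 × 478 = 2868
    Σ(formed) = 6020 kJ
  ΔH_1 = 4765 − 6020 = −1255 kJ
Reaction 2:
  Bonds broken (reactants):
    C-C: 2 × 354 = 708
    C-H: 8 × 418 = 3344
    C=O: 2 × 788 = 1576
    O=O: 5 × 517 = 2585
    Σ(broken) = 8213 kJ
  Bonds formed (products):
    C=O: 8 × 788 = 6304
    O-H: 8 × 478 = 3824
    Σ(formed) = 10128 kJ
  ΔH_2 = 8213 − 10128 = −1915 kJ
ΔH_1 − ΔH_2 = +660 kJ, so reaction 2 has the more negative ΔH; |ΔH_1 − ΔH_2| = 660 kJ.

Reaction 2, by 660 kJ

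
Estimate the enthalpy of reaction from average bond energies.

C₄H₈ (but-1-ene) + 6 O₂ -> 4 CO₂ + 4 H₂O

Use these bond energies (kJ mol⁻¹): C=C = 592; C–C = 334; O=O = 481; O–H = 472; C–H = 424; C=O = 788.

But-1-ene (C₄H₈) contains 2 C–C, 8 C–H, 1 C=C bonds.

ΔH ≈ −2542 kJ

Bonds broken (reactants):
  C–C: 2 × 334 = 668
  C–H: 8 × 424 = 3392
  C=C: 1 × 592 = 592
  O=O: 6 × 481 = 2886
  Σ(broken) = 7538 kJ
Bonds formed (products):
  C=O: 8 × 788 = 6304
  O–H: 8 × 472 = 3776
  Σ(formed) = 10080 kJ
ΔH = Σ(broken) − Σ(formed) = 7538 − 10080 = −2542 kJ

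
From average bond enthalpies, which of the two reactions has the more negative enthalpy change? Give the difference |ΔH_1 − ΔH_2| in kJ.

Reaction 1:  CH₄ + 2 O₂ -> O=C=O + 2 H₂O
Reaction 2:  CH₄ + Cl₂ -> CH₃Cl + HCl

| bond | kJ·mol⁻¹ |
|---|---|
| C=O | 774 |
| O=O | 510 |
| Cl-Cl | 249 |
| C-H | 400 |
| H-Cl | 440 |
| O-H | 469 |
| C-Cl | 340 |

Reaction 1, by 673 kJ

Reaction 1:
  Bonds broken (reactants):
    C-H: 4 × 400 = 1600
    O=O: 2 × 510 = 1020
    Σ(broken) = 2620 kJ
  Bonds formed (products):
    C=O: 2 × 774 = 1548
    O-H: 4 × 469 = 1876
    Σ(formed) = 3424 kJ
  ΔH_1 = 2620 − 3424 = −804 kJ
Reaction 2:
  Bonds broken (reactants):
    C-H: 4 × 400 = 1600
    Cl-Cl: 1 × 249 = 249
    Σ(broken) = 1849 kJ
  Bonds formed (products):
    C-Cl: 1 × 340 = 340
    C-H: 3 × 400 = 1200
    H-Cl: 1 × 440 = 440
    Σ(formed) = 1980 kJ
  ΔH_2 = 1849 − 1980 = −131 kJ
ΔH_1 − ΔH_2 = −673 kJ, so reaction 1 has the more negative ΔH; |ΔH_1 − ΔH_2| = 673 kJ.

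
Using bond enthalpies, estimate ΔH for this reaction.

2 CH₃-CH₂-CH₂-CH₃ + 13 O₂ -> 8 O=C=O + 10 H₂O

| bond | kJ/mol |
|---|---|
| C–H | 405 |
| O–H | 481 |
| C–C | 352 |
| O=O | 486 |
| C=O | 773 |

ΔH ≈ −5458 kJ

Bonds broken (reactants):
  C–C: 6 × 352 = 2112
  C–H: 20 × 405 = 8100
  O=O: 13 × 486 = 6318
  Σ(broken) = 16530 kJ
Bonds formed (products):
  C=O: 16 × 773 = 12368
  O–H: 20 × 481 = 9620
  Σ(formed) = 21988 kJ
ΔH = Σ(broken) − Σ(formed) = 16530 − 21988 = −5458 kJ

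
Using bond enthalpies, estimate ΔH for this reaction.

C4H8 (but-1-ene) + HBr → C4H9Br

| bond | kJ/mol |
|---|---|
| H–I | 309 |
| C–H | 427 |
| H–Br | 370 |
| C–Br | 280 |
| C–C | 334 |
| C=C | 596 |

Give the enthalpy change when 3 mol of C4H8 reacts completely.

ΔH = −225 kJ

Bonds broken (reactants):
  C–C: 2 × 334 = 668
  C–H: 8 × 427 = 3416
  C=C: 1 × 596 = 596
  H–Br: 1 × 370 = 370
  Σ(broken) = 5050 kJ
Bonds formed (products):
  C–Br: 1 × 280 = 280
  C–C: 3 × 334 = 1002
  C–H: 9 × 427 = 3843
  Σ(formed) = 5125 kJ
ΔH = Σ(broken) − Σ(formed) = 5050 − 5125 = −75 kJ
For 3× the reaction as written: 3 × (−75) = −225 kJ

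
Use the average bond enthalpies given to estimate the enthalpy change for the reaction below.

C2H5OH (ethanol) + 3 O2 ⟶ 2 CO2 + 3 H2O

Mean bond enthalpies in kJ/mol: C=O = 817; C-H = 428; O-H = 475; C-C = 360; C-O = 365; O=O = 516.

Bonds broken (reactants):
  C-C: 1 × 360 = 360
  C-H: 5 × 428 = 2140
  C-O: 1 × 365 = 365
  O-H: 1 × 475 = 475
  O=O: 3 × 516 = 1548
  Σ(broken) = 4888 kJ
Bonds formed (products):
  C=O: 4 × 817 = 3268
  O-H: 6 × 475 = 2850
  Σ(formed) = 6118 kJ
ΔH = Σ(broken) − Σ(formed) = 4888 − 6118 = −1230 kJ

ΔH ≈ −1230 kJ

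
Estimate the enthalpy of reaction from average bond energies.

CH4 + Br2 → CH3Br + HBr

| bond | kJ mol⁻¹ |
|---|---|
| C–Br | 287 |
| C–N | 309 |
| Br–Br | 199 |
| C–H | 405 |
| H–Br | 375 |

ΔH ≈ −58 kJ

Bonds broken (reactants):
  Br–Br: 1 × 199 = 199
  C–H: 4 × 405 = 1620
  Σ(broken) = 1819 kJ
Bonds formed (products):
  C–Br: 1 × 287 = 287
  C–H: 3 × 405 = 1215
  H–Br: 1 × 375 = 375
  Σ(formed) = 1877 kJ
ΔH = Σ(broken) − Σ(formed) = 1819 − 1877 = −58 kJ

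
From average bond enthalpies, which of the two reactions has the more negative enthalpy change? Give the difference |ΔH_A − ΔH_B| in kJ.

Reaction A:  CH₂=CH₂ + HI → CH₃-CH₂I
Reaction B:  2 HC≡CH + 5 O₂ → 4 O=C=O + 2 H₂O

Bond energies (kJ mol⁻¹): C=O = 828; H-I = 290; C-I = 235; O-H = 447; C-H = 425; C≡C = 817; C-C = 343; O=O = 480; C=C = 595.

Reaction A:
  Bonds broken (reactants):
    C-H: 4 × 425 = 1700
    C=C: 1 × 595 = 595
    H-I: 1 × 290 = 290
    Σ(broken) = 2585 kJ
  Bonds formed (products):
    C-C: 1 × 343 = 343
    C-H: 5 × 425 = 2125
    C-I: 1 × 235 = 235
    Σ(formed) = 2703 kJ
  ΔH_A = 2585 − 2703 = −118 kJ
Reaction B:
  Bonds broken (reactants):
    C≡C: 2 × 817 = 1634
    C-H: 4 × 425 = 1700
    O=O: 5 × 480 = 2400
    Σ(broken) = 5734 kJ
  Bonds formed (products):
    C=O: 8 × 828 = 6624
    O-H: 4 × 447 = 1788
    Σ(formed) = 8412 kJ
  ΔH_B = 5734 − 8412 = −2678 kJ
ΔH_A − ΔH_B = +2560 kJ, so reaction B has the more negative ΔH; |ΔH_A − ΔH_B| = 2560 kJ.

Reaction B, by 2560 kJ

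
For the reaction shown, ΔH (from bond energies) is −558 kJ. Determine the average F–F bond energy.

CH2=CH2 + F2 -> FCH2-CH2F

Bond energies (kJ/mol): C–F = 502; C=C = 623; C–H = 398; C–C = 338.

D(F–F) ≈ 161 kJ/mol

Let D be the F–F bond energy.
Σ(broken) = 4×398 + 1×623 + 1×D = 2215 + D
Σ(formed) = 1×338 + 2×502 + 4×398 = 2934
ΔH = Σ(broken) − Σ(formed) = (2215 + D) − (2934) = −719 + D
Setting this equal to −558 kJ gives D = 161 kJ/mol.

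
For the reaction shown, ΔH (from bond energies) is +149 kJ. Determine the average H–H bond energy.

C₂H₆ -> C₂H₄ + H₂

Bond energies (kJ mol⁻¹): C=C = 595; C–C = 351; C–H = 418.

D(H–H) ≈ 443 kJ/mol

Let D be the H–H bond energy.
Σ(broken) = 1×351 + 6×418 = 2859
Σ(formed) = 4×418 + 1×595 + 1×D = 2267 + D
ΔH = Σ(broken) − Σ(formed) = (2859) − (2267 + D) = +592 − D
Setting this equal to +149 kJ gives D = 443 kJ/mol.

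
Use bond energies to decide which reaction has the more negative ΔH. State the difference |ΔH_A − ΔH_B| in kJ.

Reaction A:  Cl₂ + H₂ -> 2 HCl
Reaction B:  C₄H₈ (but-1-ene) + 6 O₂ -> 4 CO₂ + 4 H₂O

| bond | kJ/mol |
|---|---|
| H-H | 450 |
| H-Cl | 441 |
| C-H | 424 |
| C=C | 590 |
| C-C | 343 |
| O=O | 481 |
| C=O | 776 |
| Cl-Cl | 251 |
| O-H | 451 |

Reaction B, by 2081 kJ

Reaction A:
  Bonds broken (reactants):
    Cl-Cl: 1 × 251 = 251
    H-H: 1 × 450 = 450
    Σ(broken) = 701 kJ
  Bonds formed (products):
    H-Cl: 2 × 441 = 882
    Σ(formed) = 882 kJ
  ΔH_A = 701 − 882 = −181 kJ
Reaction B:
  Bonds broken (reactants):
    C-C: 2 × 343 = 686
    C-H: 8 × 424 = 3392
    C=C: 1 × 590 = 590
    O=O: 6 × 481 = 2886
    Σ(broken) = 7554 kJ
  Bonds formed (products):
    C=O: 8 × 776 = 6208
    O-H: 8 × 451 = 3608
    Σ(formed) = 9816 kJ
  ΔH_B = 7554 − 9816 = −2262 kJ
ΔH_A − ΔH_B = +2081 kJ, so reaction B has the more negative ΔH; |ΔH_A − ΔH_B| = 2081 kJ.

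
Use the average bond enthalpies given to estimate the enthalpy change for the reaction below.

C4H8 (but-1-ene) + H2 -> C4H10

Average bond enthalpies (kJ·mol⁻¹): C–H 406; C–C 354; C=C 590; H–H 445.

ΔH ≈ −131 kJ

Bonds broken (reactants):
  C–C: 2 × 354 = 708
  C–H: 8 × 406 = 3248
  C=C: 1 × 590 = 590
  H–H: 1 × 445 = 445
  Σ(broken) = 4991 kJ
Bonds formed (products):
  C–C: 3 × 354 = 1062
  C–H: 10 × 406 = 4060
  Σ(formed) = 5122 kJ
ΔH = Σ(broken) − Σ(formed) = 4991 − 5122 = −131 kJ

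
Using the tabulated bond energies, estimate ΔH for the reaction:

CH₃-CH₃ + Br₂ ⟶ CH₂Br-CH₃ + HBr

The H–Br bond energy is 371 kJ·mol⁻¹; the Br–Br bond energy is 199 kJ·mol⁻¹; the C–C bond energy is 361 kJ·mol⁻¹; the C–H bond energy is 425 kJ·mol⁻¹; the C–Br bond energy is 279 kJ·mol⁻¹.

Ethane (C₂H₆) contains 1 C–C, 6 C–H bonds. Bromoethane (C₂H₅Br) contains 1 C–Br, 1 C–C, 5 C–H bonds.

Bonds broken (reactants):
  Br–Br: 1 × 199 = 199
  C–C: 1 × 361 = 361
  C–H: 6 × 425 = 2550
  Σ(broken) = 3110 kJ
Bonds formed (products):
  C–Br: 1 × 279 = 279
  C–C: 1 × 361 = 361
  C–H: 5 × 425 = 2125
  H–Br: 1 × 371 = 371
  Σ(formed) = 3136 kJ
ΔH = Σ(broken) − Σ(formed) = 3110 − 3136 = −26 kJ

ΔH ≈ −26 kJ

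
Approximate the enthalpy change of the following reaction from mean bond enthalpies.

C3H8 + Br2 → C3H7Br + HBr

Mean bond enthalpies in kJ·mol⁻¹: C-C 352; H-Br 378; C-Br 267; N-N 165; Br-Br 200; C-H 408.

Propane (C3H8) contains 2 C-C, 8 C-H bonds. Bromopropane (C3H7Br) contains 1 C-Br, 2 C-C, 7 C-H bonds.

ΔH ≈ −37 kJ

Bonds broken (reactants):
  Br-Br: 1 × 200 = 200
  C-C: 2 × 352 = 704
  C-H: 8 × 408 = 3264
  Σ(broken) = 4168 kJ
Bonds formed (products):
  C-Br: 1 × 267 = 267
  C-C: 2 × 352 = 704
  C-H: 7 × 408 = 2856
  H-Br: 1 × 378 = 378
  Σ(formed) = 4205 kJ
ΔH = Σ(broken) − Σ(formed) = 4168 − 4205 = −37 kJ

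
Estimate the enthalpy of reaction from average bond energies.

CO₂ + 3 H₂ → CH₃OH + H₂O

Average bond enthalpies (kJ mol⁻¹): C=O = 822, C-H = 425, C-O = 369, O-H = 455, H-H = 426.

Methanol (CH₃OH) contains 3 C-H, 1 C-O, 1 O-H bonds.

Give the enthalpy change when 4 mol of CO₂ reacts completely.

Bonds broken (reactants):
  C=O: 2 × 822 = 1644
  H-H: 3 × 426 = 1278
  Σ(broken) = 2922 kJ
Bonds formed (products):
  C-H: 3 × 425 = 1275
  C-O: 1 × 369 = 369
  O-H: 3 × 455 = 1365
  Σ(formed) = 3009 kJ
ΔH = Σ(broken) − Σ(formed) = 2922 − 3009 = −87 kJ
For 4× the reaction as written: 4 × (−87) = −348 kJ

ΔH = −348 kJ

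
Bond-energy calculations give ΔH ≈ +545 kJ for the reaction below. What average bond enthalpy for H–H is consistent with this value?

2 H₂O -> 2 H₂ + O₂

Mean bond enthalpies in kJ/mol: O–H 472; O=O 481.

D(H–H) ≈ 431 kJ/mol

Let D be the H–H bond energy.
Σ(broken) = 4×472 = 1888
Σ(formed) = 2×D + 1×481 = 481 + 2D
ΔH = Σ(broken) − Σ(formed) = (1888) − (481 + 2D) = +1407 − 2D
Setting this equal to +545 kJ gives 2D = 862, so D = 431 kJ/mol.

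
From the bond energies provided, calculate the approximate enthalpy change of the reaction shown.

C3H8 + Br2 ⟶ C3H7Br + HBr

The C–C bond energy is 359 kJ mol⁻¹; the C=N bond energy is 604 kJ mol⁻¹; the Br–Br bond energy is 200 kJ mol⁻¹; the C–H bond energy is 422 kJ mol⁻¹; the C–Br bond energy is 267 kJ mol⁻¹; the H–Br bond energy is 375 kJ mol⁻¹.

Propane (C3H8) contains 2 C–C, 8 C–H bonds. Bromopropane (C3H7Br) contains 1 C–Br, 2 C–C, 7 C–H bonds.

Bonds broken (reactants):
  Br–Br: 1 × 200 = 200
  C–C: 2 × 359 = 718
  C–H: 8 × 422 = 3376
  Σ(broken) = 4294 kJ
Bonds formed (products):
  C–Br: 1 × 267 = 267
  C–C: 2 × 359 = 718
  C–H: 7 × 422 = 2954
  H–Br: 1 × 375 = 375
  Σ(formed) = 4314 kJ
ΔH = Σ(broken) − Σ(formed) = 4294 − 4314 = −20 kJ

ΔH ≈ −20 kJ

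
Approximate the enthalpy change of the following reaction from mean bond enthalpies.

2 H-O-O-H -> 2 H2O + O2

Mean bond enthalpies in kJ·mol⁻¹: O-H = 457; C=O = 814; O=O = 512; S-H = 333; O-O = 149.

ΔH ≈ −214 kJ

Bonds broken (reactants):
  O-H: 4 × 457 = 1828
  O-O: 2 × 149 = 298
  Σ(broken) = 2126 kJ
Bonds formed (products):
  O-H: 4 × 457 = 1828
  O=O: 1 × 512 = 512
  Σ(formed) = 2340 kJ
ΔH = Σ(broken) − Σ(formed) = 2126 − 2340 = −214 kJ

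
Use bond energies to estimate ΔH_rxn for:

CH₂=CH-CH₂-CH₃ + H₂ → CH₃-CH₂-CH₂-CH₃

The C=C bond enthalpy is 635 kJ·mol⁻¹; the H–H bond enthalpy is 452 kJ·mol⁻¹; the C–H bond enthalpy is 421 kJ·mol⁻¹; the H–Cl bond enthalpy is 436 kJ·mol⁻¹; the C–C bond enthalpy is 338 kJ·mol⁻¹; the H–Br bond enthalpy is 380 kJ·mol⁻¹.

ΔH ≈ −93 kJ

Bonds broken (reactants):
  C–C: 2 × 338 = 676
  C–H: 8 × 421 = 3368
  C=C: 1 × 635 = 635
  H–H: 1 × 452 = 452
  Σ(broken) = 5131 kJ
Bonds formed (products):
  C–C: 3 × 338 = 1014
  C–H: 10 × 421 = 4210
  Σ(formed) = 5224 kJ
ΔH = Σ(broken) − Σ(formed) = 5131 − 5224 = −93 kJ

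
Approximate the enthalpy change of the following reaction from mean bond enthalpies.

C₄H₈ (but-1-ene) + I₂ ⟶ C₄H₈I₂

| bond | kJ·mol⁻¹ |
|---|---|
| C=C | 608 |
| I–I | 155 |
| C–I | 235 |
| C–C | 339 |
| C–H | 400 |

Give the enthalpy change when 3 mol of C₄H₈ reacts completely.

Bonds broken (reactants):
  C–C: 2 × 339 = 678
  C–H: 8 × 400 = 3200
  C=C: 1 × 608 = 608
  I–I: 1 × 155 = 155
  Σ(broken) = 4641 kJ
Bonds formed (products):
  C–C: 3 × 339 = 1017
  C–H: 8 × 400 = 3200
  C–I: 2 × 235 = 470
  Σ(formed) = 4687 kJ
ΔH = Σ(broken) − Σ(formed) = 4641 − 4687 = −46 kJ
For 3× the reaction as written: 3 × (−46) = −138 kJ

ΔH = −138 kJ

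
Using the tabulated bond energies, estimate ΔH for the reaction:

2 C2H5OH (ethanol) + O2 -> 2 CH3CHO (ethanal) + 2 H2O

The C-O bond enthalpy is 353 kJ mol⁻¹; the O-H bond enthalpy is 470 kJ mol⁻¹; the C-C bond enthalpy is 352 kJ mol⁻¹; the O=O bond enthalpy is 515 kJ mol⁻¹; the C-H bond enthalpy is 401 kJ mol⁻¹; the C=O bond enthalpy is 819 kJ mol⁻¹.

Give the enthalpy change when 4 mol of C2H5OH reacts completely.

Bonds broken (reactants):
  C-C: 2 × 352 = 704
  C-H: 10 × 401 = 4010
  C-O: 2 × 353 = 706
  O-H: 2 × 470 = 940
  O=O: 1 × 515 = 515
  Σ(broken) = 6875 kJ
Bonds formed (products):
  C-C: 2 × 352 = 704
  C-H: 8 × 401 = 3208
  C=O: 2 × 819 = 1638
  O-H: 4 × 470 = 1880
  Σ(formed) = 7430 kJ
ΔH = Σ(broken) − Σ(formed) = 6875 − 7430 = −555 kJ
For 2× the reaction as written: 2 × (−555) = −1110 kJ

ΔH = −1110 kJ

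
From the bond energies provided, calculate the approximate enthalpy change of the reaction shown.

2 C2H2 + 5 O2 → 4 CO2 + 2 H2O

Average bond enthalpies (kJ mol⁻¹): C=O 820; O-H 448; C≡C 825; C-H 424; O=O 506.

ΔH ≈ −2476 kJ

Bonds broken (reactants):
  C≡C: 2 × 825 = 1650
  C-H: 4 × 424 = 1696
  O=O: 5 × 506 = 2530
  Σ(broken) = 5876 kJ
Bonds formed (products):
  C=O: 8 × 820 = 6560
  O-H: 4 × 448 = 1792
  Σ(formed) = 8352 kJ
ΔH = Σ(broken) − Σ(formed) = 5876 − 8352 = −2476 kJ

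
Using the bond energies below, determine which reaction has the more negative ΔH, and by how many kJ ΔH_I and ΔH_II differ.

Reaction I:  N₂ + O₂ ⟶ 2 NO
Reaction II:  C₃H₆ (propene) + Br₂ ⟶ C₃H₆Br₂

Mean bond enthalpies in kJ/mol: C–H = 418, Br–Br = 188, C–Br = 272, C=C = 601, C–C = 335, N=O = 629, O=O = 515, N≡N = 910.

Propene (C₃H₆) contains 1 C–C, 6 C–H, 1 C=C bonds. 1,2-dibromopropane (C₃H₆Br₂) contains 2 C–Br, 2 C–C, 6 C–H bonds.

Reaction I:
  Bonds broken (reactants):
    N≡N: 1 × 910 = 910
    O=O: 1 × 515 = 515
    Σ(broken) = 1425 kJ
  Bonds formed (products):
    N=O: 2 × 629 = 1258
    Σ(formed) = 1258 kJ
  ΔH_I = 1425 − 1258 = +167 kJ
Reaction II:
  Bonds broken (reactants):
    Br–Br: 1 × 188 = 188
    C–C: 1 × 335 = 335
    C–H: 6 × 418 = 2508
    C=C: 1 × 601 = 601
    Σ(broken) = 3632 kJ
  Bonds formed (products):
    C–Br: 2 × 272 = 544
    C–C: 2 × 335 = 670
    C–H: 6 × 418 = 2508
    Σ(formed) = 3722 kJ
  ΔH_II = 3632 − 3722 = −90 kJ
ΔH_I − ΔH_II = +257 kJ, so reaction II has the more negative ΔH; |ΔH_I − ΔH_II| = 257 kJ.

Reaction II, by 257 kJ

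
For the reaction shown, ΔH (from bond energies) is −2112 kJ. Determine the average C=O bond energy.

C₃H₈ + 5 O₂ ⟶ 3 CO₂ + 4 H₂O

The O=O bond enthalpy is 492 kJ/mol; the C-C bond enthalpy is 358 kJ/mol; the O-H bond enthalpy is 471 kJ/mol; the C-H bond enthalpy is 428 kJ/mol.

Let D be the C=O bond energy.
Σ(broken) = 2×358 + 8×428 + 5×492 = 6600
Σ(formed) = 6×D + 8×471 = 3768 + 6D
ΔH = Σ(broken) − Σ(formed) = (6600) − (3768 + 6D) = +2832 − 6D
Setting this equal to −2112 kJ gives 6D = 4944, so D = 824 kJ/mol.

D(C=O) ≈ 824 kJ/mol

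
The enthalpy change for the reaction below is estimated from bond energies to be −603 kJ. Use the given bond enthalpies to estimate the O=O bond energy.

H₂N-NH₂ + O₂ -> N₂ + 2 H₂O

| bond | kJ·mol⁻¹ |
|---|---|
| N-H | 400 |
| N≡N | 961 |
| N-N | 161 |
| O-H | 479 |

Let D be the O=O bond energy.
Σ(broken) = 4×400 + 1×161 + 1×D = 1761 + D
Σ(formed) = 1×961 + 4×479 = 2877
ΔH = Σ(broken) − Σ(formed) = (1761 + D) − (2877) = −1116 + D
Setting this equal to −603 kJ gives D = 513 kJ/mol.

D(O=O) ≈ 513 kJ/mol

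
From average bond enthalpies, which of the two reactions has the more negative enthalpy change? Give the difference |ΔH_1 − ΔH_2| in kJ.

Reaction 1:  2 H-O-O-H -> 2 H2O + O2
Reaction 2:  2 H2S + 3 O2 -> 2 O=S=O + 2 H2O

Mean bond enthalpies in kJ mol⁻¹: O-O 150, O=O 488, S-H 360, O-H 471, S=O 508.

Reaction 1:
  Bonds broken (reactants):
    O-H: 4 × 471 = 1884
    O-O: 2 × 150 = 300
    Σ(broken) = 2184 kJ
  Bonds formed (products):
    O-H: 4 × 471 = 1884
    O=O: 1 × 488 = 488
    Σ(formed) = 2372 kJ
  ΔH_1 = 2184 − 2372 = −188 kJ
Reaction 2:
  Bonds broken (reactants):
    O=O: 3 × 488 = 1464
    S-H: 4 × 360 = 1440
    Σ(broken) = 2904 kJ
  Bonds formed (products):
    O-H: 4 × 471 = 1884
    S=O: 4 × 508 = 2032
    Σ(formed) = 3916 kJ
  ΔH_2 = 2904 − 3916 = −1012 kJ
ΔH_1 − ΔH_2 = +824 kJ, so reaction 2 has the more negative ΔH; |ΔH_1 − ΔH_2| = 824 kJ.

Reaction 2, by 824 kJ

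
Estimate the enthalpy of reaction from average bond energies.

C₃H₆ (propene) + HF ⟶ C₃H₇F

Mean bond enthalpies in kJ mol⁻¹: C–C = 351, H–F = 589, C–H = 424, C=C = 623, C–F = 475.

ΔH ≈ −38 kJ

Bonds broken (reactants):
  C–C: 1 × 351 = 351
  C–H: 6 × 424 = 2544
  C=C: 1 × 623 = 623
  H–F: 1 × 589 = 589
  Σ(broken) = 4107 kJ
Bonds formed (products):
  C–C: 2 × 351 = 702
  C–F: 1 × 475 = 475
  C–H: 7 × 424 = 2968
  Σ(formed) = 4145 kJ
ΔH = Σ(broken) − Σ(formed) = 4107 − 4145 = −38 kJ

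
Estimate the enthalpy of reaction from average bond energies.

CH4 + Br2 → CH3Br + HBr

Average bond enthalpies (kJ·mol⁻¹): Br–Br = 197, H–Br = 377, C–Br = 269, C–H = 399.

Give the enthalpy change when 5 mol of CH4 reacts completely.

ΔH = −250 kJ

Bonds broken (reactants):
  Br–Br: 1 × 197 = 197
  C–H: 4 × 399 = 1596
  Σ(broken) = 1793 kJ
Bonds formed (products):
  C–Br: 1 × 269 = 269
  C–H: 3 × 399 = 1197
  H–Br: 1 × 377 = 377
  Σ(formed) = 1843 kJ
ΔH = Σ(broken) − Σ(formed) = 1793 − 1843 = −50 kJ
For 5× the reaction as written: 5 × (−50) = −250 kJ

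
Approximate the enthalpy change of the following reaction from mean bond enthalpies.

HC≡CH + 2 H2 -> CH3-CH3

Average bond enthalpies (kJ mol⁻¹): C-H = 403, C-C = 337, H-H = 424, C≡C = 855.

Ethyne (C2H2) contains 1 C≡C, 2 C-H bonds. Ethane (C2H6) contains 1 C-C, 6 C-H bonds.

ΔH ≈ −246 kJ

Bonds broken (reactants):
  C≡C: 1 × 855 = 855
  C-H: 2 × 403 = 806
  H-H: 2 × 424 = 848
  Σ(broken) = 2509 kJ
Bonds formed (products):
  C-C: 1 × 337 = 337
  C-H: 6 × 403 = 2418
  Σ(formed) = 2755 kJ
ΔH = Σ(broken) − Σ(formed) = 2509 − 2755 = −246 kJ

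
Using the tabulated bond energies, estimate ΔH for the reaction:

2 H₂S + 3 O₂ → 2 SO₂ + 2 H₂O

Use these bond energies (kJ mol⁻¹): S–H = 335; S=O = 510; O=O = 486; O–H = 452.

ΔH ≈ −1050 kJ

Bonds broken (reactants):
  O=O: 3 × 486 = 1458
  S–H: 4 × 335 = 1340
  Σ(broken) = 2798 kJ
Bonds formed (products):
  O–H: 4 × 452 = 1808
  S=O: 4 × 510 = 2040
  Σ(formed) = 3848 kJ
ΔH = Σ(broken) − Σ(formed) = 2798 − 3848 = −1050 kJ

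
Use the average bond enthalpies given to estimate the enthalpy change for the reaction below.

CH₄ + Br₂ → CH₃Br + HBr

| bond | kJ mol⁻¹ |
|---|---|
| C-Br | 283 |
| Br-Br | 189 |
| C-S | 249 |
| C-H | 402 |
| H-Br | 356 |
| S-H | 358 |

ΔH ≈ −48 kJ

Bonds broken (reactants):
  Br-Br: 1 × 189 = 189
  C-H: 4 × 402 = 1608
  Σ(broken) = 1797 kJ
Bonds formed (products):
  C-Br: 1 × 283 = 283
  C-H: 3 × 402 = 1206
  H-Br: 1 × 356 = 356
  Σ(formed) = 1845 kJ
ΔH = Σ(broken) − Σ(formed) = 1797 − 1845 = −48 kJ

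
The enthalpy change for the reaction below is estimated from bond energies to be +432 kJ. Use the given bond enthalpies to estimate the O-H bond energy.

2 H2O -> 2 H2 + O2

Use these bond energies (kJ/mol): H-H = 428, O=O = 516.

D(O-H) ≈ 451 kJ/mol

Let D be the O-H bond energy.
Σ(broken) = 4×D = 4D
Σ(formed) = 2×428 + 1×516 = 1372
ΔH = Σ(broken) − Σ(formed) = (4D) − (1372) = −1372 + 4D
Setting this equal to +432 kJ gives 4D = 1804, so D = 451 kJ/mol.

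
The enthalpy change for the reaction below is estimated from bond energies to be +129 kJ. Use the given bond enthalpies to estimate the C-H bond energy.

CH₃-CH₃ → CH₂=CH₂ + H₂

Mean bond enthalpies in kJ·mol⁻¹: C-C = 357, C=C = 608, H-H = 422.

Let D be the C-H bond energy.
Σ(broken) = 1×357 + 6×D = 357 + 6D
Σ(formed) = 4×D + 1×608 + 1×422 = 1030 + 4D
ΔH = Σ(broken) − Σ(formed) = (357 + 6D) − (1030 + 4D) = −673 + 2D
Setting this equal to +129 kJ gives 2D = 802, so D = 401 kJ/mol.

D(C-H) ≈ 401 kJ/mol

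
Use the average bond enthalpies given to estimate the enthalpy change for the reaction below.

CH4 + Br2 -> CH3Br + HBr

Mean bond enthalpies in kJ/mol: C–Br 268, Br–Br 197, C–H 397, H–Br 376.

ΔH ≈ −50 kJ

Bonds broken (reactants):
  Br–Br: 1 × 197 = 197
  C–H: 4 × 397 = 1588
  Σ(broken) = 1785 kJ
Bonds formed (products):
  C–Br: 1 × 268 = 268
  C–H: 3 × 397 = 1191
  H–Br: 1 × 376 = 376
  Σ(formed) = 1835 kJ
ΔH = Σ(broken) − Σ(formed) = 1785 − 1835 = −50 kJ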